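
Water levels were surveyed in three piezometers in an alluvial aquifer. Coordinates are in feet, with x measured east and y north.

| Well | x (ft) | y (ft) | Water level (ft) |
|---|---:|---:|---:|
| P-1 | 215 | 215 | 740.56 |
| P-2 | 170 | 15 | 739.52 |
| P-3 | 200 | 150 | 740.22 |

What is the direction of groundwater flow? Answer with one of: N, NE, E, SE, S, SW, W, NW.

SW

Taking P-1 as reference: P-2−P-1 = (-45, -200, -1.04); P-3−P-1 = (-15, -65, -0.34).
Determinant of the coordinate differences = (-45)·(-65) − (-15)·(-200) = -75.
∂h/∂x = [(-1.04)·(-65) − (-0.34)·(-200)] / -75 = +0.005333
∂h/∂y = [(-45)·(-0.34) − (-15)·(-1.04)] / -75 = +0.004000
Flow = −∇h = (-0.005333 east, -0.004000 north), which points southwest.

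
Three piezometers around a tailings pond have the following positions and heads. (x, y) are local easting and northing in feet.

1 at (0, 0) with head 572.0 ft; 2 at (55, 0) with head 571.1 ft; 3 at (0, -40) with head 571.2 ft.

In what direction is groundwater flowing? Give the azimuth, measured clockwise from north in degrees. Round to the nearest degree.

∂h/∂x = (571.1 − 572.0) / (55 − 0) = -0.01636
∂h/∂y = (571.2 − 572.0) / (-40 − 0) = +0.02000
Flow direction (−∇h) has components (+0.01636 E, -0.02000 N).
Azimuth = atan2(E, N) = atan2(+0.01636, -0.02000) = 140.7° ≈ 141°.

141°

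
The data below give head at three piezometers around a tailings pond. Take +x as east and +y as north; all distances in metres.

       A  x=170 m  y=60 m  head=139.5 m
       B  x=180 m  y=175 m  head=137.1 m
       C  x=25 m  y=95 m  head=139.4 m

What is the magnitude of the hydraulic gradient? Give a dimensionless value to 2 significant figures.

With h = a·x + b·y + c and A as origin, the differences give:
  10·a + 115·b = -2.4
  (-145)·a + 35·b = -0.1
Eliminate b (×35 and ×115, subtract): 17025·a = -72.50 → a = ∂h/∂x = -0.004258
Back-substitute: b = ∂h/∂y = -0.02050.
|∇h| = √(-0.004258² + -0.02050²) = 0.02094

0.021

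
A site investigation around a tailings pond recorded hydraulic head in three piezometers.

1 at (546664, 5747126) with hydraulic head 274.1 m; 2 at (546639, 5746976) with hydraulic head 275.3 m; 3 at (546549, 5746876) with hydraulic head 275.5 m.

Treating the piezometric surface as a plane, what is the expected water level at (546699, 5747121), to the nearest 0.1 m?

Differences from 1: to 2 (Δx, Δy, Δh) = (-25, -150, +1.2); to 3 = (-115, -250, +1.4).
Solve a·Δx + b·Δy = Δh: det = (-25)·(-250) − (-115)·(-150) = -11000.
∂h/∂x = [(+1.2)·(-250) − (+1.4)·(-150)] / -11000 = +0.008182
∂h/∂y = [(-25)·(+1.4) − (-115)·(+1.2)] / -11000 = -0.009364
h(546699, 5747121) = 274.1 + (+0.008182)·(35) + (-0.009364)·(-5) = 274.1 +0.286 +0.047 = 274.433 m.

274.4 m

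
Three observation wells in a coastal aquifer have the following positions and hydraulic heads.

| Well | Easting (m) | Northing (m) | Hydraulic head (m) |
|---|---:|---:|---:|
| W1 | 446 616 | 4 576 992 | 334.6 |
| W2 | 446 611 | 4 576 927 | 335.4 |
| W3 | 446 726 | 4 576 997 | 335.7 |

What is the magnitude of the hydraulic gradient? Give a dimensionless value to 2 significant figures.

0.017

Three-point gradient (reference W1): Δ to W2 = (-5, -65, +0.8), Δ to W3 = (110, 5, +1.1).
∂h/∂x = +0.01060, ∂h/∂y = -0.01312 (det = 7125).
|∇h| = √(0.01060² + -0.01312²) = 0.01687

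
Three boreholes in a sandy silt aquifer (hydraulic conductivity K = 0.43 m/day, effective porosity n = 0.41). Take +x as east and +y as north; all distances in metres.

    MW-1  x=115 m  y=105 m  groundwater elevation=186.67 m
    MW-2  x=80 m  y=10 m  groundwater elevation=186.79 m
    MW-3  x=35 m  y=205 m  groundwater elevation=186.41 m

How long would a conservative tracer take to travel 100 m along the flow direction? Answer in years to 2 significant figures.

130 years

Taking MW-1 as reference: MW-2−MW-1 = (-35, -95, +0.12); MW-3−MW-1 = (-80, 100, -0.26).
Determinant of the coordinate differences = (-35)·100 − (-80)·(-95) = -11100.
∂h/∂x = [(+0.12)·100 − (-0.26)·(-95)] / -11100 = +0.001144
∂h/∂y = [(-35)·(-0.26) − (-80)·(+0.12)] / -11100 = -0.001685
|∇h| = √(0.001144² + -0.001685²) = 0.002037
Seepage velocity v = K·i/n = 0.43 × 0.002037 / 0.41 = 0.002136 m/day.
t = 100 / 0.002136 = 4.682e+04 days = 128 years.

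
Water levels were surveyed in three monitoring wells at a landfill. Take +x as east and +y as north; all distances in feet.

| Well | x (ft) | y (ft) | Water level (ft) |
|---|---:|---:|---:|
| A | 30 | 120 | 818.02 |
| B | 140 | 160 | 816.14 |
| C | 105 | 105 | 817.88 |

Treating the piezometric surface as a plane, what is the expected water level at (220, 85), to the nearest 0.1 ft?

817.6 ft

Taking A as reference: B−A = (110, 40, -1.88); C−A = (75, -15, -0.14).
Solve a·Δx + b·Δy = Δh: det = 110·(-15) − 75·40 = -4650.
∂h/∂x = [(-1.88)·(-15) − (-0.14)·40] / -4650 = -0.007269
∂h/∂y = [110·(-0.14) − 75·(-1.88)] / -4650 = -0.02701
h(220, 85) = 818.02 + (-0.007269)·(190) + (-0.02701)·(-35) = 818.02 -1.381 +0.945 = 817.584 ft.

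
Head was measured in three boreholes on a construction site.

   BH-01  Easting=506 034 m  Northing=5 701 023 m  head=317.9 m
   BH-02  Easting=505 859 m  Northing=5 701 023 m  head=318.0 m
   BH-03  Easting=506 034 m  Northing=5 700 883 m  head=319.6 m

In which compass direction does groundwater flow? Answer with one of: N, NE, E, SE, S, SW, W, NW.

∂h/∂x = (318.0 − 317.9) / (505859 − 506034) = -0.0005714
∂h/∂y = (319.6 − 317.9) / (5700883 − 5701023) = -0.01214
Flow = −∇h = (+0.0005714 east, +0.01214 north), which points north.

N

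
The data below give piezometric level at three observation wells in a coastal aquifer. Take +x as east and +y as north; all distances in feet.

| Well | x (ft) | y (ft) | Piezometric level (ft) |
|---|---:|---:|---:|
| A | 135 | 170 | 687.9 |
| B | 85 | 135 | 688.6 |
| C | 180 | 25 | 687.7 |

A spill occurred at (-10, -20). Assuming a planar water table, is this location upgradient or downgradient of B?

With h = a·x + b·y + c and A as origin, the differences give:
  (-50)·a + (-35)·b = +0.7
  45·a + (-145)·b = -0.2
Eliminate b (×(-145) and ×(-35), subtract): 8825·a = -108.50 → a = ∂h/∂x = -0.01229
Back-substitute: b = ∂h/∂y = -0.002436.
Head at (-10, -20) = 687.9 + (-0.01229)·(-145) + (-0.002436)·(-190) = 690.15 ft.
That is higher than the 688.6 ft at B, so the point is upgradient.

upgradient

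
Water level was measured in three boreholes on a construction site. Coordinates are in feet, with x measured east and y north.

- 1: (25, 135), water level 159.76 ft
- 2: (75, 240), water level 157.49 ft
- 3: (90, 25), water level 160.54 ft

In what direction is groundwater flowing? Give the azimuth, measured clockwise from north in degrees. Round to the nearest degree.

Taking 1 as reference: 2−1 = (50, 105, -2.27); 3−1 = (65, -110, +0.78).
Solve a·Δx + b·Δy = Δh: det = 50·(-110) − 65·105 = -12325.
∂h/∂x = [(-2.27)·(-110) − (+0.78)·105] / -12325 = -0.01361
∂h/∂y = [50·(+0.78) − 65·(-2.27)] / -12325 = -0.01514
Flow direction (−∇h) has components (+0.01361 E, +0.01514 N).
Azimuth = atan2(E, N) = atan2(+0.01361, +0.01514) = 42.0° ≈ 042°.

042°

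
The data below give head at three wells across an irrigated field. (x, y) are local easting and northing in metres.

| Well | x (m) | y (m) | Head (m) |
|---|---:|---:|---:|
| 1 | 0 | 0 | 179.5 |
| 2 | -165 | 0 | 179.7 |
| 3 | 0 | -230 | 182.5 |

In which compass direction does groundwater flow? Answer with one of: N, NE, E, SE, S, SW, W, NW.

N

∂h/∂x = (179.7 − 179.5) / (-165 − 0) = -0.001212
∂h/∂y = (182.5 − 179.5) / (-230 − 0) = -0.01304
Flow = −∇h = (+0.001212 east, +0.01304 north), which points north.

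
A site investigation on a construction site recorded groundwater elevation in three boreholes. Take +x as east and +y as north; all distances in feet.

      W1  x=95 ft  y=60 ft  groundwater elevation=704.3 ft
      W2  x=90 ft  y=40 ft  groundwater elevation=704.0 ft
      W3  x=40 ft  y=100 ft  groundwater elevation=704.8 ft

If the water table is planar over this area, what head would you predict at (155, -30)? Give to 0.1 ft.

Differences from W1: to W2 (Δx, Δy, Δh) = (-5, -20, -0.3); to W3 = (-55, 40, +0.5).
Solve a·Δx + b·Δy = Δh: det = (-5)·40 − (-55)·(-20) = -1300.
∂h/∂x = [(-0.3)·40 − (+0.5)·(-20)] / -1300 = +0.001538
∂h/∂y = [(-5)·(+0.5) − (-55)·(-0.3)] / -1300 = +0.01462
h(155, -30) = 704.3 + (+0.001538)·(60) + (+0.01462)·(-90) = 704.3 +0.092 -1.315 = 703.077 ft.

703.1 ft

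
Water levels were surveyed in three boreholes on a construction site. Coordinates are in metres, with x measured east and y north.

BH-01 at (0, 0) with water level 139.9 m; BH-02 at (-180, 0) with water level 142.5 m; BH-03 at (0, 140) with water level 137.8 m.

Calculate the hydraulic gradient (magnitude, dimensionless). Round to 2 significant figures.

∂h/∂x = (142.5 − 139.9) / (-180 − 0) = -0.01444
∂h/∂y = (137.8 − 139.9) / (140 − 0) = -0.01500
|∇h| = √(-0.01444² + -0.01500²) = 0.02082

0.021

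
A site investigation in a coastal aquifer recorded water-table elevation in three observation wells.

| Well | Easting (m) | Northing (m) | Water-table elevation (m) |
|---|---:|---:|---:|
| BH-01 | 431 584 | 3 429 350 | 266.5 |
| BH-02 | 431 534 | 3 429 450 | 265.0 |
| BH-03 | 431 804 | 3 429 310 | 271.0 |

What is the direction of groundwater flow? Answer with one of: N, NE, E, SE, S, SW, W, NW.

W

With h = a·x + b·y + c and BH-01 as origin, the differences give:
  (-50)·a + 100·b = -1.5
  220·a + (-40)·b = +4.5
Eliminate b (×(-40) and ×100, subtract): -20000·a = -390.00 → a = ∂h/∂x = +0.01950
Back-substitute: b = ∂h/∂y = -0.005250.
Flow = −∇h = (-0.01950 east, +0.005250 north), which points west.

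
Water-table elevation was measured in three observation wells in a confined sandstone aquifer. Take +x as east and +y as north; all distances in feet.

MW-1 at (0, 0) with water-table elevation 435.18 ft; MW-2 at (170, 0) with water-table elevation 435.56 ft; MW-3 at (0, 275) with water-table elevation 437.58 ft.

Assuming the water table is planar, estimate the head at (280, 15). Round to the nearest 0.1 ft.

435.9 ft

∂h/∂x = (435.56 − 435.18) / (170 − 0) = +0.002235
∂h/∂y = (437.58 − 435.18) / (275 − 0) = +0.008727
h(280, 15) = 435.18 + (+0.002235)·(280) + (+0.008727)·(15) = 435.18 +0.626 +0.131 = 435.937 ft.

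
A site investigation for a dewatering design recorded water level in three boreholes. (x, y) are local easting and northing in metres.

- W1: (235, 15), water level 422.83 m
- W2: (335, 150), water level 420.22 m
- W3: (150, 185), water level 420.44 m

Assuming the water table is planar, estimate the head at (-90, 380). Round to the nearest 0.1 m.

418.3 m

Taking W1 as reference: W2−W1 = (100, 135, -2.61); W3−W1 = (-85, 170, -2.39).
Determinant of the coordinate differences = 100·170 − (-85)·135 = 28475.
∂h/∂x = [(-2.61)·170 − (-2.39)·135] / 28475 = -0.004251
∂h/∂y = [100·(-2.39) − (-85)·(-2.61)] / 28475 = -0.01618
h(-90, 380) = 422.83 + (-0.004251)·(-325) + (-0.01618)·(365) = 422.83 +1.382 -5.907 = 418.304 m.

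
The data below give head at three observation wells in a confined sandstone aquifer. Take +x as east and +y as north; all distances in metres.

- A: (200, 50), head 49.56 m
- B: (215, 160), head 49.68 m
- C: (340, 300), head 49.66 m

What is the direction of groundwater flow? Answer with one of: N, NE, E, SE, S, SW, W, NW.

SE

With h = a·x + b·y + c and A as origin, the differences give:
  15·a + 110·b = +0.12
  140·a + 250·b = +0.10
Eliminate b (×250 and ×110, subtract): -11650·a = 19.000 → a = ∂h/∂x = -0.001631
Back-substitute: b = ∂h/∂y = +0.001313.
Flow = −∇h = (+0.001631 east, -0.001313 north), which points southeast.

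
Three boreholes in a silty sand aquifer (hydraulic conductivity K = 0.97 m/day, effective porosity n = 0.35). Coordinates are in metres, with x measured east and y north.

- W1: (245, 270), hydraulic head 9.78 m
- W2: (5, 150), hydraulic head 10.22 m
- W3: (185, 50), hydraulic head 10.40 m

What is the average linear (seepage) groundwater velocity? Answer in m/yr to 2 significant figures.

With h = a·x + b·y + c and W1 as origin, the differences give:
  (-240)·a + (-120)·b = +0.44
  (-60)·a + (-220)·b = +0.62
Eliminate b (×(-220) and ×(-120), subtract): 45600·a = -22.400 → a = ∂h/∂x = -0.0004912
Back-substitute: b = ∂h/∂y = -0.002684.
|∇h| = √(-0.0004912² + -0.002684²) = 0.002729
Seepage velocity v = K·i/n = 0.97 × 0.002729 / 0.35 = 0.007563 m/day = 2.762 m/yr.

2.8 m/yr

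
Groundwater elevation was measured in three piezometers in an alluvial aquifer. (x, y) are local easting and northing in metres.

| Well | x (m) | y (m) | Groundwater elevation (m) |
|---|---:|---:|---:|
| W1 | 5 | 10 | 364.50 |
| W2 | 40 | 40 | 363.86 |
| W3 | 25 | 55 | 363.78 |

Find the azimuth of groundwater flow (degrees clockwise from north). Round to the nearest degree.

030°

With h = a·x + b·y + c and W1 as origin, the differences give:
  35·a + 30·b = -0.64
  20·a + 45·b = -0.72
Eliminate b (×45 and ×30, subtract): 975·a = -7.200 → a = ∂h/∂x = -0.007385
Back-substitute: b = ∂h/∂y = -0.01272.
Flow direction (−∇h) has components (+0.007385 E, +0.01272 N).
Azimuth = atan2(E, N) = atan2(+0.007385, +0.01272) = 30.1° ≈ 030°.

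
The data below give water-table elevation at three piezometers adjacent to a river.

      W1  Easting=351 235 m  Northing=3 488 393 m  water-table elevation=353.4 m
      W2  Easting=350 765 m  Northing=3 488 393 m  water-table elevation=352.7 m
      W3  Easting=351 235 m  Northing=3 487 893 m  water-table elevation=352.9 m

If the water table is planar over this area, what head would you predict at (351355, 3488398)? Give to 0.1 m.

∂h/∂x = (352.7 − 353.4) / (350765 − 351235) = +0.001489
∂h/∂y = (352.9 − 353.4) / (3487893 − 3488393) = +0.001000
h(351355, 3488398) = 353.4 + (+0.001489)·(120) + (+0.001000)·(5) = 353.4 +0.179 +0.005 = 353.584 m.

353.6 m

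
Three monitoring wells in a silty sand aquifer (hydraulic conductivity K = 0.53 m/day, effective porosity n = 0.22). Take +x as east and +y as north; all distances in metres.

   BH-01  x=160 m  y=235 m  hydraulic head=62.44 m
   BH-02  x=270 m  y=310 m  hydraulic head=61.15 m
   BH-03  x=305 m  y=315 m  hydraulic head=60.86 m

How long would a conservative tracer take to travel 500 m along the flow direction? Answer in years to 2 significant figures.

58 years

With h = a·x + b·y + c and BH-01 as origin, the differences give:
  110·a + 75·b = -1.29
  145·a + 80·b = -1.58
Eliminate b (×80 and ×75, subtract): -2075·a = 15.300 → a = ∂h/∂x = -0.007373
Back-substitute: b = ∂h/∂y = -0.006386.
|∇h| = √(-0.007373² + -0.006386²) = 0.009754
Seepage velocity v = K·i/n = 0.53 × 0.009754 / 0.22 = 0.0235 m/day.
t = 500 / 0.0235 = 2.128e+04 days = 58.3 years.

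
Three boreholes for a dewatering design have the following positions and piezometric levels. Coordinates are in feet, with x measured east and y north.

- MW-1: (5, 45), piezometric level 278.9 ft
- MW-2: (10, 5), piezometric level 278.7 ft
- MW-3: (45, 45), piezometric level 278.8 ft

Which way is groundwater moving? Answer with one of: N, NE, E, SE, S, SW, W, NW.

SE

With h = a·x + b·y + c and MW-1 as origin, the differences give:
  5·a + (-40)·b = -0.2
  40·a + 0·b = -0.1
Eliminate b (×0 and ×(-40), subtract): 1600·a = -4.00 → a = ∂h/∂x = -0.002500
Back-substitute: b = ∂h/∂y = +0.004687.
Flow = −∇h = (+0.002500 east, -0.004687 north), which points southeast.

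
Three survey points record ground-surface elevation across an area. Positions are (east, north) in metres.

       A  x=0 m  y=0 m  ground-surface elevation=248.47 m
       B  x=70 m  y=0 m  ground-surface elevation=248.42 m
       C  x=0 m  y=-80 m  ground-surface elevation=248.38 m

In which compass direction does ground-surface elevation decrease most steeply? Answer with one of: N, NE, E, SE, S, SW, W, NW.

∂z/∂x = (248.42 − 248.47) / (70 − 0) = -0.0007143
∂z/∂y = (248.38 − 248.47) / (-80 − 0) = +0.001125
Steepest decrease is along −∇f = (+0.0007143 E, -0.001125 N) → southeast.

SE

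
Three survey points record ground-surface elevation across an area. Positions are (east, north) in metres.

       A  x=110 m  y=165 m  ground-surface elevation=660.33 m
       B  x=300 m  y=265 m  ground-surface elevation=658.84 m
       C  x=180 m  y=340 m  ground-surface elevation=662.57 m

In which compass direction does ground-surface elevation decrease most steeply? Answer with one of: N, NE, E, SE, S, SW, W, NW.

SE

With z = a·x + b·y + c and A as origin, the differences give:
  190·a + 100·b = -1.49
  70·a + 175·b = +2.24
Eliminate b (×175 and ×100, subtract): 26250·a = -484.750 → a = ∂z/∂x = -0.01847
Back-substitute: b = ∂z/∂y = +0.02019.
Steepest decrease is along −∇f = (+0.01847 E, -0.02019 N) → southeast.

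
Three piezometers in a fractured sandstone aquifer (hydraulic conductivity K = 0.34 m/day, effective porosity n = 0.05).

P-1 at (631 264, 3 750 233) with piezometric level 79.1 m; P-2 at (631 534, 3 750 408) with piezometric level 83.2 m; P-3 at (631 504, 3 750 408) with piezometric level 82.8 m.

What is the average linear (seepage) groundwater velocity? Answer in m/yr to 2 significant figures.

34 m/yr

Taking P-1 as reference: P-2−P-1 = (270, 175, +4.1); P-3−P-1 = (240, 175, +3.7).
Solve a·Δx + b·Δy = Δh: det = 270·175 − 240·175 = 5250.
∂h/∂x = [(+4.1)·175 − (+3.7)·175] / 5250 = +0.01333
∂h/∂y = [270·(+3.7) − 240·(+4.1)] / 5250 = +0.002857
|∇h| = √(0.01333² + 0.002857²) = 0.01363
Seepage velocity v = K·i/n = 0.34 × 0.01363 / 0.05 = 0.09268 m/day = 33.85 m/yr.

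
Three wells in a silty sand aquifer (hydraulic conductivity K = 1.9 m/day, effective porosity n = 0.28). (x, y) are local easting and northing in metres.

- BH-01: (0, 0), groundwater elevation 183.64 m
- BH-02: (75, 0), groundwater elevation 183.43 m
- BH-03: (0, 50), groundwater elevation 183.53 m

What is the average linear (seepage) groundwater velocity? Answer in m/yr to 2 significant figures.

∂h/∂x = (183.43 − 183.64) / (75 − 0) = -0.002800
∂h/∂y = (183.53 − 183.64) / (50 − 0) = -0.002200
|∇h| = √(-0.002800² + -0.002200²) = 0.003561
Seepage velocity v = K·i/n = 1.9 × 0.003561 / 0.28 = 0.02416 m/day = 8.824 m/yr.

8.8 m/yr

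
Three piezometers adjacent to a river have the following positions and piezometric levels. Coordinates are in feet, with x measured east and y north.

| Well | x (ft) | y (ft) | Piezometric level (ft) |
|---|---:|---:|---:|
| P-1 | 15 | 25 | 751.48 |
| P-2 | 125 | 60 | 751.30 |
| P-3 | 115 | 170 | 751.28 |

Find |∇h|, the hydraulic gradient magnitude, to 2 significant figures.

Taking P-1 as reference: P-2−P-1 = (110, 35, -0.18); P-3−P-1 = (100, 145, -0.20).
Determinant of the coordinate differences = 110·145 − 100·35 = 12450.
∂h/∂x = [(-0.18)·145 − (-0.20)·35] / 12450 = -0.001534
∂h/∂y = [110·(-0.20) − 100·(-0.18)] / 12450 = -0.0003213
|∇h| = √(-0.001534² + -0.0003213²) = 0.001567

0.0016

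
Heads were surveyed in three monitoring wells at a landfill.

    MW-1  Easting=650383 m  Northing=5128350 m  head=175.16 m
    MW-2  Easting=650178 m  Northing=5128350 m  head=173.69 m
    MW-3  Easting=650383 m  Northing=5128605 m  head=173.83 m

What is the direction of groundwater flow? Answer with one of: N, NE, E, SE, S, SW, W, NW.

∂h/∂x = (173.69 − 175.16) / (650178 − 650383) = +0.007171
∂h/∂y = (173.83 − 175.16) / (5128605 − 5128350) = -0.005216
Flow = −∇h = (-0.007171 east, +0.005216 north), which points northwest.

NW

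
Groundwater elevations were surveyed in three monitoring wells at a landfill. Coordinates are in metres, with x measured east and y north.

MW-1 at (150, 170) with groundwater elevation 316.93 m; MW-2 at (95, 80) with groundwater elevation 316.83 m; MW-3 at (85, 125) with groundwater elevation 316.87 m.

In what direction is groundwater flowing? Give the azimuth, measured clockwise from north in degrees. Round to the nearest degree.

196°

Three-point gradient (reference MW-1): Δ to MW-2 = (-55, -90, -0.10), Δ to MW-3 = (-65, -45, -0.06).
∂h/∂x = +0.0002667, ∂h/∂y = +0.0009481 (det = -3375).
Flow direction (−∇h) has components (-0.0002667 E, -0.0009481 N).
Azimuth = atan2(E, N) = atan2(-0.0002667, -0.0009481) = 195.7° ≈ 196°.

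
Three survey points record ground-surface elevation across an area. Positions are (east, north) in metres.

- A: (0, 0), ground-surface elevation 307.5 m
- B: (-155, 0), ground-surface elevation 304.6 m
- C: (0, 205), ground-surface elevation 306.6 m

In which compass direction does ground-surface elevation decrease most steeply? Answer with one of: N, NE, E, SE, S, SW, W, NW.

W

∂z/∂x = (304.6 − 307.5) / (-155 − 0) = +0.01871
∂z/∂y = (306.6 − 307.5) / (205 − 0) = -0.004390
Steepest decrease is along −∇f = (-0.01871 E, +0.004390 N) → west.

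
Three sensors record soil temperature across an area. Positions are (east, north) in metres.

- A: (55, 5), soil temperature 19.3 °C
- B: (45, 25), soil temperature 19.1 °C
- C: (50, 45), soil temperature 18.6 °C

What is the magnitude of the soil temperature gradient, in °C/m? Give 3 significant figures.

Differences from A: to B (Δx, Δy, Δh) = (-10, 20, -0.2); to C = (-5, 40, -0.7).
Solve a·Δx + b·Δy = ΔT: det = (-10)·40 − (-5)·20 = -300.
∂T/∂x = [(-0.2)·40 − (-0.7)·20] / -300 = -0.02000
∂T/∂y = [(-10)·(-0.7) − (-5)·(-0.2)] / -300 = -0.02000
|∇f| = √(-0.02000² + -0.02000²) = 0.02828 °C/m

0.0283 °C/m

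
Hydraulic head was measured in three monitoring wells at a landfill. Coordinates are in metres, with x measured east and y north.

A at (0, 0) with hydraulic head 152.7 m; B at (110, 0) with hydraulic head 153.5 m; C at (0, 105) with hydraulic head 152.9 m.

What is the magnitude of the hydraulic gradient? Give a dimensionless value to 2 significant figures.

0.0075

∂h/∂x = (153.5 − 152.7) / (110 − 0) = +0.007273
∂h/∂y = (152.9 − 152.7) / (105 − 0) = +0.001905
|∇h| = √(0.007273² + 0.001905²) = 0.007518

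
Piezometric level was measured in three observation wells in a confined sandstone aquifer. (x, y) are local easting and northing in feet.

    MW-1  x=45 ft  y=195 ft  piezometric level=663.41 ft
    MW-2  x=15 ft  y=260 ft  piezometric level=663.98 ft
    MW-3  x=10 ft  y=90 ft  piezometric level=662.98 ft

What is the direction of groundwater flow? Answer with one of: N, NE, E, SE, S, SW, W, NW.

With h = a·x + b·y + c and MW-1 as origin, the differences give:
  (-30)·a + 65·b = +0.57
  (-35)·a + (-105)·b = -0.43
Eliminate b (×(-105) and ×65, subtract): 5425·a = -31.900 → a = ∂h/∂x = -0.005880
Back-substitute: b = ∂h/∂y = +0.006055.
Flow = −∇h = (+0.005880 east, -0.006055 north), which points southeast.

SE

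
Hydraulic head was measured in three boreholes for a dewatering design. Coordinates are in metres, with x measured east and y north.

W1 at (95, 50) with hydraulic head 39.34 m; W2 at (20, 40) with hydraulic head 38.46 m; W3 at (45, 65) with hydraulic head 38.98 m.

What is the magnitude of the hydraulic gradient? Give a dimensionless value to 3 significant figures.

0.0147

Taking W1 as reference: W2−W1 = (-75, -10, -0.88); W3−W1 = (-50, 15, -0.36).
Determinant of the coordinate differences = (-75)·15 − (-50)·(-10) = -1625.
∂h/∂x = [(-0.88)·15 − (-0.36)·(-10)] / -1625 = +0.01034
∂h/∂y = [(-75)·(-0.36) − (-50)·(-0.88)] / -1625 = +0.01046
|∇h| = √(0.01034² + 0.01046²) = 0.01471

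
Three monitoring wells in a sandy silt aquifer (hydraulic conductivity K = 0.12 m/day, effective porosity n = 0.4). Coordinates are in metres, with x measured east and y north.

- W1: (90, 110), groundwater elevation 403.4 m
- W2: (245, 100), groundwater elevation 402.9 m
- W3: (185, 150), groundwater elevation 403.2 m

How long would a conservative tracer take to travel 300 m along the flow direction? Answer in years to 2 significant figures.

710 years

Differences from W1: to W2 (Δx, Δy, Δh) = (155, -10, -0.5); to W3 = (95, 40, -0.2).
Determinant of the coordinate differences = 155·40 − 95·(-10) = 7150.
∂h/∂x = [(-0.5)·40 − (-0.2)·(-10)] / 7150 = -0.003077
∂h/∂y = [155·(-0.2) − 95·(-0.5)] / 7150 = +0.002308
|∇h| = √(-0.003077² + 0.002308²) = 0.003846
Seepage velocity v = K·i/n = 0.12 × 0.003846 / 0.4 = 0.001154 m/day.
t = 300 / 0.001154 = 2.6e+05 days = 712 years.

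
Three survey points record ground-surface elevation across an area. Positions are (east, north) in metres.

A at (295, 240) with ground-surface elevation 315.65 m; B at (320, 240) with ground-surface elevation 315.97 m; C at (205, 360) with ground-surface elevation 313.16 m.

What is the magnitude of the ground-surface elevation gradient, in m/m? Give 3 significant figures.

0.0170 m/m

Taking A as reference: B−A = (25, 0, +0.32); C−A = (-90, 120, -2.49).
Determinant of the coordinate differences = 25·120 − (-90)·0 = 3000.
∂z/∂x = [(+0.32)·120 − (-2.49)·0] / 3000 = +0.01280
∂z/∂y = [25·(-2.49) − (-90)·(+0.32)] / 3000 = -0.01115
|∇f| = √(0.01280² + -0.01115²) = 0.01698 m/m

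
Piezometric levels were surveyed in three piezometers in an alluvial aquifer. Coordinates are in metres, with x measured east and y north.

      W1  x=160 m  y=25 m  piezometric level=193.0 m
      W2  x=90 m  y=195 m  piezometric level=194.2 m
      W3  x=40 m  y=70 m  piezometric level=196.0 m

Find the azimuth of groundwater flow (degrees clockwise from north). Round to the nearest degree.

082°

Differences from W1: to W2 (Δx, Δy, Δh) = (-70, 170, +1.2); to W3 = (-120, 45, +3.0).
Determinant of the coordinate differences = (-70)·45 − (-120)·170 = 17250.
∂h/∂x = [(+1.2)·45 − (+3.0)·170] / 17250 = -0.02643
∂h/∂y = [(-70)·(+3.0) − (-120)·(+1.2)] / 17250 = -0.003826
Flow direction (−∇h) has components (+0.02643 E, +0.003826 N).
Azimuth = atan2(E, N) = atan2(+0.02643, +0.003826) = 81.8° ≈ 082°.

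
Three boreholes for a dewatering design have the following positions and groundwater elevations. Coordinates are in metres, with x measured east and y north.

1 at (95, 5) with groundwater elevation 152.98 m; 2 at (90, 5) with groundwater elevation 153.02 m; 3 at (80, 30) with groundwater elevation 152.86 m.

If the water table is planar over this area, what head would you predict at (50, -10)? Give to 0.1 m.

Differences from 1: to 2 (Δx, Δy, Δh) = (-5, 0, +0.04); to 3 = (-15, 25, -0.12).
Determinant of the coordinate differences = (-5)·25 − (-15)·0 = -125.
∂h/∂x = [(+0.04)·25 − (-0.12)·0] / -125 = -0.008000
∂h/∂y = [(-5)·(-0.12) − (-15)·(+0.04)] / -125 = -0.009600
h(50, -10) = 152.98 + (-0.008000)·(-45) + (-0.009600)·(-15) = 152.98 +0.360 +0.144 = 153.484 m.

153.5 m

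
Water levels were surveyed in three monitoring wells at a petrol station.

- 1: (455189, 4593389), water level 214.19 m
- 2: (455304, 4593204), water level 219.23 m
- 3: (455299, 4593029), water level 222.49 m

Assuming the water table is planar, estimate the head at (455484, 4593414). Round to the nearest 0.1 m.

With h = a·x + b·y + c and 1 as origin, the differences give:
  115·a + (-185)·b = +5.04
  110·a + (-360)·b = +8.30
Eliminate b (×(-360) and ×(-185), subtract): -21050·a = -278.900 → a = ∂h/∂x = +0.01325
Back-substitute: b = ∂h/∂y = -0.01901.
h(455484, 4593414) = 214.19 + (+0.01325)·(295) + (-0.01901)·(25) = 214.19 +3.909 -0.475 = 217.623 m.

217.6 m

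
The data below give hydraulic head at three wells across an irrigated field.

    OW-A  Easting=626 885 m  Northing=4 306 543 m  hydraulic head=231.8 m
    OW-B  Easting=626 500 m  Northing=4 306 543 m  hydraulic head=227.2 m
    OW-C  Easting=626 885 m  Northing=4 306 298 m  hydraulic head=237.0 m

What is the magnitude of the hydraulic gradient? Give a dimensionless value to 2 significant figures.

∂h/∂x = (227.2 − 231.8) / (626500 − 626885) = +0.01195
∂h/∂y = (237.0 − 231.8) / (4306298 − 4306543) = -0.02122
|∇h| = √(0.01195² + -0.02122²) = 0.02435

0.024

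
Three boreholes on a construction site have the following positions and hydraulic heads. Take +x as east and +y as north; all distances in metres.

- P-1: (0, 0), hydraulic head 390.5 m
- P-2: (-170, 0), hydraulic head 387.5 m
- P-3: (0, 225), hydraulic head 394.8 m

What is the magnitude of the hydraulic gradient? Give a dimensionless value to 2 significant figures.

0.026

∂h/∂x = (387.5 − 390.5) / (-170 − 0) = +0.01765
∂h/∂y = (394.8 − 390.5) / (225 − 0) = +0.01911
|∇h| = √(0.01765² + 0.01911²) = 0.02601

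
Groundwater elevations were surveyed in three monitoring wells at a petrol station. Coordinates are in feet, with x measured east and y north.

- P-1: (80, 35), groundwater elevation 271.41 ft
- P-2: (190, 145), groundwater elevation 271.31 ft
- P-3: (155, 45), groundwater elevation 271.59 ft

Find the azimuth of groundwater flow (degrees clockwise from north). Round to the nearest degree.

With h = a·x + b·y + c and P-1 as origin, the differences give:
  110·a + 110·b = -0.10
  75·a + 10·b = +0.18
Eliminate b (×10 and ×110, subtract): -7150·a = -20.800 → a = ∂h/∂x = +0.002909
Back-substitute: b = ∂h/∂y = -0.003818.
Flow direction (−∇h) has components (-0.002909 E, +0.003818 N).
Azimuth = atan2(E, N) = atan2(-0.002909, +0.003818) = 322.7° ≈ 323°.

323°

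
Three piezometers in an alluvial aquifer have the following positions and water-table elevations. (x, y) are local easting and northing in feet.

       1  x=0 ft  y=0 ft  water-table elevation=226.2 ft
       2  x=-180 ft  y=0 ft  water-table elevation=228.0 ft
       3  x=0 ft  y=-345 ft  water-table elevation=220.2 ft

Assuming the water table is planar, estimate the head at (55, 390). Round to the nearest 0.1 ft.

∂h/∂x = (228.0 − 226.2) / (-180 − 0) = -0.01000
∂h/∂y = (220.2 − 226.2) / (-345 − 0) = +0.01739
h(55, 390) = 226.2 + (-0.01000)·(55) + (+0.01739)·(390) = 226.2 -0.550 +6.783 = 232.433 ft.

232.4 ft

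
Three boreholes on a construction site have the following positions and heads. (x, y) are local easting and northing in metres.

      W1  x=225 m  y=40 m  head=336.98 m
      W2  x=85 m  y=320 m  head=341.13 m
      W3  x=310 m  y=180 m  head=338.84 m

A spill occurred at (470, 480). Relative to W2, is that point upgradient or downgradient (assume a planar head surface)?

upgradient

Differences from W1: to W2 (Δx, Δy, Δh) = (-140, 280, +4.15); to W3 = (85, 140, +1.86).
Determinant of the coordinate differences = (-140)·140 − 85·280 = -43400.
∂h/∂x = [(+4.15)·140 − (+1.86)·280] / -43400 = -0.001387
∂h/∂y = [(-140)·(+1.86) − 85·(+4.15)] / -43400 = +0.01413
Head at (470, 480) = 336.98 + (-0.001387)·(245) + (+0.01413)·(440) = 342.86 m.
That is higher than the 341.13 m at W2, so the point is upgradient.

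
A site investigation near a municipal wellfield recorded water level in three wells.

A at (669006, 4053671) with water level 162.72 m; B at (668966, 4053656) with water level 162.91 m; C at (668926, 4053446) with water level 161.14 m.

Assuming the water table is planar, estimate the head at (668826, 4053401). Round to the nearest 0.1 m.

With h = a·x + b·y + c and A as origin, the differences give:
  (-40)·a + (-15)·b = +0.19
  (-80)·a + (-225)·b = -1.58
Eliminate b (×(-225) and ×(-15), subtract): 7800·a = -66.450 → a = ∂h/∂x = -0.008519
Back-substitute: b = ∂h/∂y = +0.01005.
h(668826, 4053401) = 162.72 + (-0.008519)·(-180) + (+0.01005)·(-270) = 162.72 +1.533 -2.714 = 161.540 m.

161.5 m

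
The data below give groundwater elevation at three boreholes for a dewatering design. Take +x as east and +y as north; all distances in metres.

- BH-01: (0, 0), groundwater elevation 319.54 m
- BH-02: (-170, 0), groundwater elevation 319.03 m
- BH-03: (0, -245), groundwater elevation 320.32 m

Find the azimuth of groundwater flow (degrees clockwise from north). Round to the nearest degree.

317°

∂h/∂x = (319.03 − 319.54) / (-170 − 0) = +0.003000
∂h/∂y = (320.32 − 319.54) / (-245 − 0) = -0.003184
Flow direction (−∇h) has components (-0.003000 E, +0.003184 N).
Azimuth = atan2(E, N) = atan2(-0.003000, +0.003184) = 316.7° ≈ 317°.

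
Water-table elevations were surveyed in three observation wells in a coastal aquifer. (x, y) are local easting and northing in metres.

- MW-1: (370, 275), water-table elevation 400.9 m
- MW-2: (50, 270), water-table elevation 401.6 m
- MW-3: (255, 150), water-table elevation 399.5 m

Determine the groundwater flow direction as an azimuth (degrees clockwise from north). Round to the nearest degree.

170°

Three-point gradient (reference MW-1): Δ to MW-2 = (-320, -5, +0.7), Δ to MW-3 = (-115, -125, -1.4).
∂h/∂x = -0.002397, ∂h/∂y = +0.01341 (det = 39425).
Flow direction (−∇h) has components (+0.002397 E, -0.01341 N).
Azimuth = atan2(E, N) = atan2(+0.002397, -0.01341) = 169.9° ≈ 170°.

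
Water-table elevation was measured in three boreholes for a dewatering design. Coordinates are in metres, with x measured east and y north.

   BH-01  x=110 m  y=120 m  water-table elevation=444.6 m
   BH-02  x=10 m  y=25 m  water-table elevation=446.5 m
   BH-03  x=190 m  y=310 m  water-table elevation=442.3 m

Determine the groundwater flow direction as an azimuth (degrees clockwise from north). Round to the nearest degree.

061°

Differences from BH-01: to BH-02 (Δx, Δy, Δh) = (-100, -95, +1.9); to BH-03 = (80, 190, -2.3).
Determinant of the coordinate differences = (-100)·190 − 80·(-95) = -11400.
∂h/∂x = [(+1.9)·190 − (-2.3)·(-95)] / -11400 = -0.01250
∂h/∂y = [(-100)·(-2.3) − 80·(+1.9)] / -11400 = -0.006842
Flow direction (−∇h) has components (+0.01250 E, +0.006842 N).
Azimuth = atan2(E, N) = atan2(+0.01250, +0.006842) = 61.3° ≈ 061°.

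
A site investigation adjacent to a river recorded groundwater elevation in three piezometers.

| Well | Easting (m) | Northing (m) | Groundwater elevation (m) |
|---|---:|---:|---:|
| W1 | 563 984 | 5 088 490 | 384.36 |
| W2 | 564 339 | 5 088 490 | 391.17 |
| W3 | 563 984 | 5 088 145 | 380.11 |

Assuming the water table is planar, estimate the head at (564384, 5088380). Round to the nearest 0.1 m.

390.7 m

∂h/∂x = (391.17 − 384.36) / (564339 − 563984) = +0.01918
∂h/∂y = (380.11 − 384.36) / (5088145 − 5088490) = +0.01232
h(564384, 5088380) = 384.36 + (+0.01918)·(400) + (+0.01232)·(-110) = 384.36 +7.673 -1.355 = 390.678 m.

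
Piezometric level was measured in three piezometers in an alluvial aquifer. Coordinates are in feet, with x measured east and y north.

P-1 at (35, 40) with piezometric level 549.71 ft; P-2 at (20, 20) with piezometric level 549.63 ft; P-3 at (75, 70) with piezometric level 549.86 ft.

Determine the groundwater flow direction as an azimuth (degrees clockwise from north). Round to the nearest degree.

212°

With h = a·x + b·y + c and P-1 as origin, the differences give:
  (-15)·a + (-20)·b = -0.08
  40·a + 30·b = +0.15
Eliminate b (×30 and ×(-20), subtract): 350·a = 0.600 → a = ∂h/∂x = +0.001714
Back-substitute: b = ∂h/∂y = +0.002714.
Flow direction (−∇h) has components (-0.001714 E, -0.002714 N).
Azimuth = atan2(E, N) = atan2(-0.001714, -0.002714) = 212.3° ≈ 212°.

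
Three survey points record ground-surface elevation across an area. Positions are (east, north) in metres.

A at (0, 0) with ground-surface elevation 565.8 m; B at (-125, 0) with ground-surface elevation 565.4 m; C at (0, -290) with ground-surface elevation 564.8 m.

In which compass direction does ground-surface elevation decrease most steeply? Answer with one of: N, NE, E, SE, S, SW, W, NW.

SW

∂z/∂x = (565.4 − 565.8) / (-125 − 0) = +0.003200
∂z/∂y = (564.8 − 565.8) / (-290 − 0) = +0.003448
Steepest decrease is along −∇f = (-0.003200 E, -0.003448 N) → southwest.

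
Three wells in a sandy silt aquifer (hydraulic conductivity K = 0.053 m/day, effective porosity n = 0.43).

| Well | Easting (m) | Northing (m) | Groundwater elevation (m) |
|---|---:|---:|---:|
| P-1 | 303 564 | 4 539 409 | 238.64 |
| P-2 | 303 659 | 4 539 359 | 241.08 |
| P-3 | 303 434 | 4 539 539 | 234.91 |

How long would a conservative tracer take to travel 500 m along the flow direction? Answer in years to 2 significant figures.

480 years

Differences from P-1: to P-2 (Δx, Δy, Δh) = (95, -50, +2.44); to P-3 = (-130, 130, -3.73).
Determinant of the coordinate differences = 95·130 − (-130)·(-50) = 5850.
∂h/∂x = [(+2.44)·130 − (-3.73)·(-50)] / 5850 = +0.02234
∂h/∂y = [95·(-3.73) − (-130)·(+2.44)] / 5850 = -0.006350
|∇h| = √(0.02234² + -0.006350²) = 0.02322
Seepage velocity v = K·i/n = 0.053 × 0.02322 / 0.43 = 0.002862 m/day.
t = 500 / 0.002862 = 1.747e+05 days = 478 years.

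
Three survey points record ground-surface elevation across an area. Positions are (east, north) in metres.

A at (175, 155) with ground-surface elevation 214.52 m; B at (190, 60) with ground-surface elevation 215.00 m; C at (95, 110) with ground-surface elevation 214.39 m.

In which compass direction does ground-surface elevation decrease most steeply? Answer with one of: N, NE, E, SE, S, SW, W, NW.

NW

Taking A as reference: B−A = (15, -95, +0.48); C−A = (-80, -45, -0.13).
Determinant of the coordinate differences = 15·(-45) − (-80)·(-95) = -8275.
∂z/∂x = [(+0.48)·(-45) − (-0.13)·(-95)] / -8275 = +0.004103
∂z/∂y = [15·(-0.13) − (-80)·(+0.48)] / -8275 = -0.004405
Steepest decrease is along −∇f = (-0.004103 E, +0.004405 N) → northwest.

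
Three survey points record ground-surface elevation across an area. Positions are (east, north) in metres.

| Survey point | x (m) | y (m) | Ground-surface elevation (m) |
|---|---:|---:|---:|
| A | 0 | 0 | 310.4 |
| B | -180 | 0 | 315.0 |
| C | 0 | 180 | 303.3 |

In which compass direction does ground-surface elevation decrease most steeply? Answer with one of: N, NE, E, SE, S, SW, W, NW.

∂z/∂x = (315.0 − 310.4) / (-180 − 0) = -0.02556
∂z/∂y = (303.3 − 310.4) / (180 − 0) = -0.03944
Steepest decrease is along −∇f = (+0.02556 E, +0.03944 N) → northeast.

NE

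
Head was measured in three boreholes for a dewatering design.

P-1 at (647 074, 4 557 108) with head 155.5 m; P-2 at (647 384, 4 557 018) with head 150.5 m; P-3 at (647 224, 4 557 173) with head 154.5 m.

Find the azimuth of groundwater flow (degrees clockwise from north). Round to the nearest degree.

Three-point gradient (reference P-1): Δ to P-2 = (310, -90, -5.0), Δ to P-3 = (150, 65, -1.0).
∂h/∂x = -0.01233, ∂h/∂y = +0.01308 (det = 33650).
Flow direction (−∇h) has components (+0.01233 E, -0.01308 N).
Azimuth = atan2(E, N) = atan2(+0.01233, -0.01308) = 136.7° ≈ 137°.

137°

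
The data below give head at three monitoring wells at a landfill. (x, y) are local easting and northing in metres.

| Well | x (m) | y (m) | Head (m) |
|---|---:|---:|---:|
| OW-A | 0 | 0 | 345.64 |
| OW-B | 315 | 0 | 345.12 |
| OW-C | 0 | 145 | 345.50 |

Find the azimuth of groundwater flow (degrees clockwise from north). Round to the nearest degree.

∂h/∂x = (345.12 − 345.64) / (315 − 0) = -0.001651
∂h/∂y = (345.50 − 345.64) / (145 − 0) = -0.0009655
Flow direction (−∇h) has components (+0.001651 E, +0.0009655 N).
Azimuth = atan2(E, N) = atan2(+0.001651, +0.0009655) = 59.7° ≈ 060°.

060°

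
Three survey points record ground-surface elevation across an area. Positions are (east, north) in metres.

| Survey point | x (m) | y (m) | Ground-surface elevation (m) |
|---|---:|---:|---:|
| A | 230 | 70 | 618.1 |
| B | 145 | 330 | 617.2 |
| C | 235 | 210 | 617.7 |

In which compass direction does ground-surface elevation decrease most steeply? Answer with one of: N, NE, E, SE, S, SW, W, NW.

NW

Taking A as reference: B−A = (-85, 260, -0.9); C−A = (5, 140, -0.4).
Solve a·Δx + b·Δy = Δz: det = (-85)·140 − 5·260 = -13200.
∂z/∂x = [(-0.9)·140 − (-0.4)·260] / -13200 = +0.001667
∂z/∂y = [(-85)·(-0.4) − 5·(-0.9)] / -13200 = -0.002917
Steepest decrease is along −∇f = (-0.001667 E, +0.002917 N) → northwest.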